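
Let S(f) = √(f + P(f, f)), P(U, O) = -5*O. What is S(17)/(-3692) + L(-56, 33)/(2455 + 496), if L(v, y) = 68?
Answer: 68/2951 - I*√17/1846 ≈ 0.023043 - 0.0022335*I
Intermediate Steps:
S(f) = 2*√(-f) (S(f) = √(f - 5*f) = √(-4*f) = 2*√(-f))
S(17)/(-3692) + L(-56, 33)/(2455 + 496) = (2*√(-1*17))/(-3692) + 68/(2455 + 496) = (2*√(-17))*(-1/3692) + 68/2951 = (2*(I*√17))*(-1/3692) + 68*(1/2951) = (2*I*√17)*(-1/3692) + 68/2951 = -I*√17/1846 + 68/2951 = 68/2951 - I*√17/1846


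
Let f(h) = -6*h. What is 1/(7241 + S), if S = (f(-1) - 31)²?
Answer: 1/7866 ≈ 0.00012713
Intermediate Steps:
S = 625 (S = (-6*(-1) - 31)² = (6 - 31)² = (-25)² = 625)
1/(7241 + S) = 1/(7241 + 625) = 1/7866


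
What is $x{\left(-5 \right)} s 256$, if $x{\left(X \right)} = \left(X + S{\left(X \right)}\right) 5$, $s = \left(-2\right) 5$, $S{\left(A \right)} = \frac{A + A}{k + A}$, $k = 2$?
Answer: $\frac{64000}{3} \approx 21333.0$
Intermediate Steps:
$S{\left(A \right)} = \frac{2 A}{2 + A}$ ($S{\left(A \right)} = \frac{A + A}{2 + A} = \frac{2 A}{2 + A}$)
$s = -10$
$x{\left(X \right)} = 5 X + \frac{10 X}{2 + X}$ ($x{\left(X \right)} = \left(X + \frac{2 X}{2 + X}\right) 5 = 5 X + \frac{10 X}{2 + X}$)
$x{\left(-5 \right)} s 256 = 5 \left(-5\right) \frac{1}{2 - 5} \left(4 - 5\right) \left(\left(-10\right) 256\right) = 5 \left(-5\right) \frac{1}{-3} \left(-1\right) \left(-2560\right) = 5 \left(-5\right) \left(- \frac{1}{3}\right) \left(-1\right) \left(-2560\right) = \left(- \frac{25}{3}\right) \left(-2560\right) = \frac{64000}{3}$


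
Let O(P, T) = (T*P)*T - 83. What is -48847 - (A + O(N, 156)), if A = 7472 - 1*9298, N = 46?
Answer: -1166394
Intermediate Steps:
O(P, T) = -83 + P*T**2 (O(P, T) = (P*T)*T - 83 = P*T**2 - 83 = -83 + P*T**2)
A = -1826 (A = 7472 - 9298 = -1826)
-48847 - (A + O(N, 156)) = -48847 - (-1826 + (-83 + 46*156**2)) = -48847 - (-1826 + (-83 + 46*24336)) = -48847 - (-1826 + (-83 + 1119456)) = -48847 - (-1826 + 1119373) = -48847 - 1*1117547 = -48847 - 1117547 = -1166394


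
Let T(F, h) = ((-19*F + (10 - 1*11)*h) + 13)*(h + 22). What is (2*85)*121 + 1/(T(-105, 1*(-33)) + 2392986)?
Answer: 48761904951/2370535 ≈ 20570.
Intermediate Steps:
T(F, h) = (22 + h)*(13 - h - 19*F) (T(F, h) = ((-19*F + (10 - 11)*h) + 13)*(22 + h) = ((-19*F - h) + 13)*(22 + h) = ((-h - 19*F) + 13)*(22 + h) = (13 - h - 19*F)*(22 + h) = (22 + h)*(13 - h - 19*F))
(2*85)*121 + 1/(T(-105, 1*(-33)) + 2392986) = (2*85)*121 + 1/((286 - (1*(-33))² - 418*(-105) - 9*(-33) - 19*(-105)*1*(-33)) + 2392986) = 170*121 + 1/((286 - 1*(-33)² + 43890 - 9*(-33) - 19*(-105)*(-33)) + 2392986) = 20570 + 1/((286 - 1*1089 + 43890 + 297 - 65835) + 2392986) = 20570 + 1/((286 - 1089 + 43890 + 297 - 65835) + 2392986) = 20570 + 1/(-22451 + 2392986) = 20570 + 1/2370535 = 48761904951/2370535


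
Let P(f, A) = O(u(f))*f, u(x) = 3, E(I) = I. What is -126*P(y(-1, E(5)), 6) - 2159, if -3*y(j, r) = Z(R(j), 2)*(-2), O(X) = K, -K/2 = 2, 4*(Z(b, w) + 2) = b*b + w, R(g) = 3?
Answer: -1907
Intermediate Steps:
Z(b, w) = -2 + w/4 + b²/4 (Z(b, w) = -2 + (b*b + w)/4 = -2 + (b² + w)/4 = -2 + (w + b²)/4 = -2 + (w/4 + b²/4) = -2 + w/4 + b²/4)
K = -4 (K = -2*2 = -4)
O(X) = -4
y(j, r) = ½ (y(j, r) = -(-2 + (¼)*2 + (¼)*3²)*(-2)/3 = -(-2 + ½ + (¼)*9)*(-2)/3 = -(-2 + ½ + 9/4)*(-2)/3 = -(-2)/4 = -⅓*(-3/2) = ½)
P(f, A) = -4*f
-126*P(y(-1, E(5)), 6) - 2159 = -(-504)/2 - 2159 = -126*(-2) - 2159 = 252 - 2159 = -1907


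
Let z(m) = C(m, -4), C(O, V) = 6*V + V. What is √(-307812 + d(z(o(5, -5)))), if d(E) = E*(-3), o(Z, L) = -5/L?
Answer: 12*I*√2137 ≈ 554.73*I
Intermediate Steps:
C(O, V) = 7*V
z(m) = -28 (z(m) = 7*(-4) = -28)
d(E) = -3*E
√(-307812 + d(z(o(5, -5)))) = √(-307812 - 3*(-28)) = √(-307812 + 84) = √(-307728) = 12*I*√2137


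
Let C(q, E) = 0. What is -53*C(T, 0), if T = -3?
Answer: 0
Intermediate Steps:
-53*C(T, 0) = -53*0 = 0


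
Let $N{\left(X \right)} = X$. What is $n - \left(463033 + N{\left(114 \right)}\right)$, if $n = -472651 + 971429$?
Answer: $35631$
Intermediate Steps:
$n = 498778$
$n - \left(463033 + N{\left(114 \right)}\right) = 498778 - 463147 = 35631$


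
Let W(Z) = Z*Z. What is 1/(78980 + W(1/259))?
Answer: 67081/5298057381 ≈ 1.2661e-5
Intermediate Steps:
W(Z) = Z²
1/(78980 + W(1/259)) = 1/(78980 + (1/259)²) = 1/(78980 + 1/67081) = 1/(5298057381/67081) = 67081/5298057381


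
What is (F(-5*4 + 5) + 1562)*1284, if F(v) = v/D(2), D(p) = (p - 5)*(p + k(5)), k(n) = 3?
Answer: 2006892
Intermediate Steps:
D(p) = (-5 + p)*(3 + p) (D(p) = (p - 5)*(p + 3) = (-5 + p)*(3 + p))
F(v) = -v/15 (F(v) = v/(-15 + 2² - 2*2) = v/(-15 + 4 - 4) = v/(-15) = v*(-1/15) = -v/15)
(F(-5*4 + 5) + 1562)*1284 = (-(-5*4 + 5)/15 + 1562)*1284 = (-(-20 + 5)/15 + 1562)*1284 = (-1/15*(-15) + 1562)*1284 = (1 + 1562)*1284 = 1563*1284 = 2006892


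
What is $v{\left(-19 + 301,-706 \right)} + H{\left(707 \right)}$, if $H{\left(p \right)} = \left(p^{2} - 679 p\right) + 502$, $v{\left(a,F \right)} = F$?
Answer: $19592$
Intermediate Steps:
$H{\left(p \right)} = 502 + p^{2} - 679 p$
$v{\left(-19 + 301,-706 \right)} + H{\left(707 \right)} = -706 + \left(502 + 707^{2} - 480053\right) = -706 + \left(502 + 499849 - 480053\right) = -706 + 20298 = 19592$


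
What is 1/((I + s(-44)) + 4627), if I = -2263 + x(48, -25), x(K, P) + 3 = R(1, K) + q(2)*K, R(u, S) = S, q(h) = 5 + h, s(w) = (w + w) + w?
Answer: 1/2613 ≈ 0.00038270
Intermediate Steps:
s(w) = 3*w (s(w) = 2*w + w = 3*w)
x(K, P) = -3 + 8*K (x(K, P) = -3 + (K + (5 + 2)*K) = -3 + (K + 7*K) = -3 + 8*K)
I = -1882 (I = -2263 + (-3 + 8*48) = -2263 + (-3 + 384) = -2263 + 381 = -1882)
1/((I + s(-44)) + 4627) = 1/((-1882 + 3*(-44)) + 4627) = 1/((-1882 - 132) + 4627) = 1/(-2014 + 4627) = 1/2613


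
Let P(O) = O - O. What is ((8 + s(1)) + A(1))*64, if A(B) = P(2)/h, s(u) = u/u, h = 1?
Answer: 576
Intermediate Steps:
P(O) = 0
s(u) = 1
A(B) = 0 (A(B) = 0/1 = 0*1 = 0)
((8 + s(1)) + A(1))*64 = ((8 + 1) + 0)*64 = (9 + 0)*64 = 9*64 = 576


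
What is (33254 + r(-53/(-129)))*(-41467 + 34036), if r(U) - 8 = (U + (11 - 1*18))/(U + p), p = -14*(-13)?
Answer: -5816149118232/23531 ≈ -2.4717e+8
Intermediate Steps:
p = 182
r(U) = 8 + (-7 + U)/(182 + U) (r(U) = 8 + (U + (11 - 1*18))/(U + 182) = 8 + (U + (11 - 18))/(182 + U) = 8 + (U - 7)/(182 + U) = 8 + (-7 + U)/(182 + U))
(33254 + r(-53/(-129)))*(-41467 + 34036) = (33254 + 9*(161 - 53/(-129))/(182 - 53/(-129)))*(-41467 + 34036) = (33254 + 9*(161 - 53*(-1/129))/(182 - 53*(-1/129)))*(-7431) = (33254 + 9*(161 + 53/129)/(182 + 53/129))*(-7431) = (33254 + 9*(20822/129)/(23531/129))*(-7431) = (33254 + 9*(129/23531)*(20822/129))*(-7431) = (33254 + 187398/23531)*(-7431) = (782687272/23531)*(-7431) = -5816149118232/23531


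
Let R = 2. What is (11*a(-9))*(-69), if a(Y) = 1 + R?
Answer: -2277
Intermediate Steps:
a(Y) = 3 (a(Y) = 1 + 2 = 3)
(11*a(-9))*(-69) = (11*3)*(-69) = 33*(-69) = -2277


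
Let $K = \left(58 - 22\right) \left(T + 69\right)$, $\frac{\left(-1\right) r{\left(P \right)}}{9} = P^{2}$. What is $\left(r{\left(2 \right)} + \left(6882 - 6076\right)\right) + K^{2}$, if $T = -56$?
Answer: $219794$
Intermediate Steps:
$r{\left(P \right)} = - 9 P^{2}$
$K = 468$ ($K = \left(58 - 22\right) \left(-56 + 69\right) = 36 \cdot 13 = 468$)
$\left(r{\left(2 \right)} + \left(6882 - 6076\right)\right) + K^{2} = \left(- 9 \cdot 2^{2} + \left(6882 - 6076\right)\right) + 468^{2} = \left(\left(-9\right) 4 + 806\right) + 219024 = \left(-36 + 806\right) + 219024 = 770 + 219024 = 219794$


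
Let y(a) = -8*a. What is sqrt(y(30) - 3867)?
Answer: 37*I*sqrt(3) ≈ 64.086*I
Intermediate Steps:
sqrt(y(30) - 3867) = sqrt(-8*30 - 3867) = sqrt(-240 - 3867) = sqrt(-4107) = 37*I*sqrt(3)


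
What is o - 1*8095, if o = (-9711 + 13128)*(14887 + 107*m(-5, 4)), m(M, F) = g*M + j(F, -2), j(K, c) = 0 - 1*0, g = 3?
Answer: 45376499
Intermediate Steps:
j(K, c) = 0 (j(K, c) = 0 + 0 = 0)
m(M, F) = 3*M (m(M, F) = 3*M + 0 = 3*M)
o = 45384594 (o = (-9711 + 13128)*(14887 + 107*(3*(-5))) = 3417*(14887 + 107*(-15)) = 3417*(14887 - 1605) = 3417*13282 = 45384594)
o - 1*8095 = 45384594 - 1*8095 = 45384594 - 8095 = 45376499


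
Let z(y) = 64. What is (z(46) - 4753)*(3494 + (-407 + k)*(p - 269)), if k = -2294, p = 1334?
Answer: 13471829919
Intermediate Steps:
(z(46) - 4753)*(3494 + (-407 + k)*(p - 269)) = (64 - 4753)*(3494 + (-407 - 2294)*(1334 - 269)) = -4689*(3494 - 2701*1065) = -4689*(3494 - 2876565) = -4689*(-2873071) = 13471829919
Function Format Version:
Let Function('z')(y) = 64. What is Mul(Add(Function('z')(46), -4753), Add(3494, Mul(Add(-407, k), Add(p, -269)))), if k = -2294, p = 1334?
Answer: 13471829919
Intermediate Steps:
Mul(Add(Function('z')(46), -4753), Add(3494, Mul(Add(-407, k), Add(p, -269)))) = Mul(Add(64, -4753), Add(3494, Mul(Add(-407, -2294), Add(1334, -269)))) = Mul(-4689, Add(3494, Mul(-2701, 1065))) = Mul(-4689, Add(3494, -2876565)) = Mul(-4689, -2873071) = 13471829919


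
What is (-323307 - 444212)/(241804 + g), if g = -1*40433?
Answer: -767519/201371 ≈ -3.8115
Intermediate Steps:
g = -40433
(-323307 - 444212)/(241804 + g) = (-323307 - 444212)/(241804 - 40433) = -767519/201371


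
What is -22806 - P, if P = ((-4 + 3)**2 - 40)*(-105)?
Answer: -26901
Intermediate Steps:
P = 4095 (P = ((-1)**2 - 40)*(-105) = (1 - 40)*(-105) = -39*(-105) = 4095)
-22806 - P = -22806 - 1*4095 = -22806 - 4095 = -26901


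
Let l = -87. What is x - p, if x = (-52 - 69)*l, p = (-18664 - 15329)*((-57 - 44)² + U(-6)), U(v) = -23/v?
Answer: 693806853/2 ≈ 3.4690e+8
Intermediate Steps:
p = -693785799/2 (p = (-18664 - 15329)*((-57 - 44)² - 23/(-6)) = -33993*((-101)² - 23*(-⅙)) = -33993*(10201 + 23/6) = -33993*61229/6 = -693785799/2 ≈ -3.4689e+8)
x = 10527 (x = (-52 - 69)*(-87) = -121*(-87) = 10527)
x - p = 10527 - 1*(-693785799/2) = 10527 + 693785799/2 = 693806853/2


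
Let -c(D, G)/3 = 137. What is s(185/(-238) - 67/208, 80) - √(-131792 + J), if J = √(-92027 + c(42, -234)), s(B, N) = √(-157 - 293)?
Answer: -√(-131792 + I*√92438) + 15*I*√2 ≈ -0.41875 - 341.82*I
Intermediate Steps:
c(D, G) = -411 (c(D, G) = -3*137 = -411)
s(B, N) = 15*I*√2 (s(B, N) = √(-450) = 15*I*√2)
J = I*√92438 (J = √(-92027 - 411) = √(-92438) = I*√92438 ≈ 304.04*I)
s(185/(-238) - 67/208, 80) - √(-131792 + J) = 15*I*√2 - √(-131792 + I*√92438) = -√(-131792 + I*√92438) + 15*I*√2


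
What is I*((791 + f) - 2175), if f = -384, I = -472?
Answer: 834496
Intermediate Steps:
I*((791 + f) - 2175) = -472*((791 - 384) - 2175) = -472*(407 - 2175) = -472*(-1768) = 834496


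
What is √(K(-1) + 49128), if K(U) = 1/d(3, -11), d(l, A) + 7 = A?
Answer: 7*√36094/6 ≈ 221.65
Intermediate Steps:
d(l, A) = -7 + A
K(U) = -1/18 (K(U) = 1/(-7 - 11) = 1/(-18) = -1/18)
√(K(-1) + 49128) = √(-1/18 + 49128) = √(884303/18) = 7*√36094/6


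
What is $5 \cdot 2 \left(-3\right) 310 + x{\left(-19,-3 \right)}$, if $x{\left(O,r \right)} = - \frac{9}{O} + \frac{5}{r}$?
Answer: $- \frac{530168}{57} \approx -9301.2$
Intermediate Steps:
$5 \cdot 2 \left(-3\right) 310 + x{\left(-19,-3 \right)} = 5 \cdot 2 \left(-3\right) 310 + \left(- \frac{9}{-19} + \frac{5}{-3}\right) = 10 \left(-3\right) 310 + \left(\left(-9\right) \left(- \frac{1}{19}\right) + 5 \left(- \frac{1}{3}\right)\right) = \left(-30\right) 310 + \left(\frac{9}{19} - \frac{5}{3}\right) = -9300 - \frac{68}{57} = - \frac{530168}{57}$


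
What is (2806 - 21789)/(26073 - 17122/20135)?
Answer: -382222705/524962733 ≈ -0.72810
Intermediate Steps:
(2806 - 21789)/(26073 - 17122/20135) = -18983/(26073 - 17122*1/20135) = -18983/(26073 - 17122/20135) = -18983/524962733/20135 = -18983*20135/524962733 = -382222705/524962733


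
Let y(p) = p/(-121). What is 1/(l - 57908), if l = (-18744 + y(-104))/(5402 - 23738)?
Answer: -138666/8029728983 ≈ -1.7269e-5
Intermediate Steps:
y(p) = -p/121 (y(p) = p*(-1/121) = -p/121)
l = 141745/138666 (l = (-18744 - 1/121*(-104))/(5402 - 23738) = (-18744 + 104/121)/(-18336) = -2267920/121*(-1/18336) = 141745/138666 ≈ 1.0222)
1/(l - 57908) = 1/(141745/138666 - 57908) = 1/(-8029728983/138666) = -138666/8029728983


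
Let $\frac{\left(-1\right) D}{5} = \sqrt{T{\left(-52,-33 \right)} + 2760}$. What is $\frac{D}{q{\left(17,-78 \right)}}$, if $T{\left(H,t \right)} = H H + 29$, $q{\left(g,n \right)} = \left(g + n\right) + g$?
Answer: $\frac{5 \sqrt{5493}}{44} \approx 8.4221$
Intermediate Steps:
$q{\left(g,n \right)} = n + 2 g$
$T{\left(H,t \right)} = 29 + H^{2}$ ($T{\left(H,t \right)} = H^{2} + 29 = 29 + H^{2}$)
$D = - 5 \sqrt{5493}$ ($D = - 5 \sqrt{\left(29 + \left(-52\right)^{2}\right) + 2760} = - 5 \sqrt{\left(29 + 2704\right) + 2760} = - 5 \sqrt{2733 + 2760} = - 5 \sqrt{5493} \approx -370.57$)
$\frac{D}{q{\left(17,-78 \right)}} = \frac{\left(-5\right) \sqrt{5493}}{-78 + 2 \cdot 17} = \frac{\left(-5\right) \sqrt{5493}}{-78 + 34} = \frac{\left(-5\right) \sqrt{5493}}{-44} = - 5 \sqrt{5493} \left(- \frac{1}{44}\right) = \frac{5 \sqrt{5493}}{44}$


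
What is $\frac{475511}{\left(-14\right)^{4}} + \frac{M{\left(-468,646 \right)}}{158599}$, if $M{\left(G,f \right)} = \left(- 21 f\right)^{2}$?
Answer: $\frac{1020765174455}{870391312} \approx 1172.8$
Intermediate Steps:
$M{\left(G,f \right)} = 441 f^{2}$
$\frac{475511}{\left(-14\right)^{4}} + \frac{M{\left(-468,646 \right)}}{158599} = \frac{475511}{\left(-14\right)^{4}} + \frac{441 \cdot 646^{2}}{158599} = \frac{475511}{38416} + 441 \cdot 417316 \cdot \frac{1}{158599} = 475511 \cdot \frac{1}{38416} + 184036356 \cdot \frac{1}{158599} = \frac{475511}{38416} + \frac{26290908}{22657} = \frac{1020765174455}{870391312}$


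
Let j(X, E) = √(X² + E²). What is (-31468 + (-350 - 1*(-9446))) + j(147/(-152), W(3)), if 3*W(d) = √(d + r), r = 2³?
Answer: -22372 + 5*√17945/456 ≈ -22371.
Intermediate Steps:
r = 8
W(d) = √(8 + d)/3 (W(d) = √(d + 8)/3 = √(8 + d)/3)
j(X, E) = √(E² + X²)
(-31468 + (-350 - 1*(-9446))) + j(147/(-152), W(3)) = (-31468 + (-350 - 1*(-9446))) + √((√(8 + 3)/3)² + (147/(-152))²) = (-31468 + (-350 + 9446)) + √((√11/3)² + (147*(-1/152))²) = (-31468 + 9096) + √(11/9 + (-147/152)²) = -22372 + √(11/9 + 21609/23104) = -22372 + √(448625/207936) = -22372 + 5*√17945/456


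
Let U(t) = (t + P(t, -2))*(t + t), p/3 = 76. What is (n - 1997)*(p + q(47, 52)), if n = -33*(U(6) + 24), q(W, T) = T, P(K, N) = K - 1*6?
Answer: -1446200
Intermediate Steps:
p = 228 (p = 3*76 = 228)
P(K, N) = -6 + K (P(K, N) = K - 6 = -6 + K)
U(t) = 2*t*(-6 + 2*t) (U(t) = (t + (-6 + t))*(t + t) = (-6 + 2*t)*(2*t) = 2*t*(-6 + 2*t))
n = -3168 (n = -33*(4*6*(-3 + 6) + 24) = -33*(4*6*3 + 24) = -33*(72 + 24) = -33*96 = -3168)
(n - 1997)*(p + q(47, 52)) = (-3168 - 1997)*(228 + 52) = -5165*280 = -1446200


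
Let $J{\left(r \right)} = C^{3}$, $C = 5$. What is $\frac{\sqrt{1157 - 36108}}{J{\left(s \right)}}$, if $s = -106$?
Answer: $\frac{i \sqrt{34951}}{125} \approx 1.4956 i$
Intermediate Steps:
$J{\left(r \right)} = 125$ ($J{\left(r \right)} = 5^{3} = 125$)
$\frac{\sqrt{1157 - 36108}}{J{\left(s \right)}} = \frac{\sqrt{1157 - 36108}}{125} = \sqrt{-34951} \cdot \frac{1}{125} = i \sqrt{34951} \cdot \frac{1}{125} = \frac{i \sqrt{34951}}{125}$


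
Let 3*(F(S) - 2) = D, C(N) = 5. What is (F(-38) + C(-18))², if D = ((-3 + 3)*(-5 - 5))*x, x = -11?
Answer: 49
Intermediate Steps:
D = 0 (D = ((-3 + 3)*(-5 - 5))*(-11) = (0*(-10))*(-11) = 0*(-11) = 0)
F(S) = 2 (F(S) = 2 + (⅓)*0 = 2 + 0 = 2)
(F(-38) + C(-18))² = (2 + 5)² = 7² = 49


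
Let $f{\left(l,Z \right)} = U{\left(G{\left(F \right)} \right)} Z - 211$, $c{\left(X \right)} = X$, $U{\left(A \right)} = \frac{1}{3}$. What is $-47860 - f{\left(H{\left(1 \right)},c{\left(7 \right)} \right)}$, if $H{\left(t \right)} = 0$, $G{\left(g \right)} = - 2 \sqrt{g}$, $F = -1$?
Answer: $- \frac{142954}{3} \approx -47651.0$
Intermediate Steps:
$U{\left(A \right)} = \frac{1}{3}$
$f{\left(l,Z \right)} = -211 + \frac{Z}{3}$ ($f{\left(l,Z \right)} = \frac{Z}{3} - 211 = -211 + \frac{Z}{3}$)
$-47860 - f{\left(H{\left(1 \right)},c{\left(7 \right)} \right)} = -47860 - \left(-211 + \frac{1}{3} \cdot 7\right) = -47860 - \left(-211 + \frac{7}{3}\right) = -47860 - - \frac{626}{3} = -47860 + \frac{626}{3} = - \frac{142954}{3}$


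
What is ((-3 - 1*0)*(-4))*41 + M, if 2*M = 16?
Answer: 500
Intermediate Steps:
M = 8 (M = (½)*16 = 8)
((-3 - 1*0)*(-4))*41 + M = ((-3 - 1*0)*(-4))*41 + 8 = ((-3 + 0)*(-4))*41 + 8 = -3*(-4)*41 + 8 = 12*41 + 8 = 492 + 8 = 500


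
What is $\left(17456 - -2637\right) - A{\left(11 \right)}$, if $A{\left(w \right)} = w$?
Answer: $20082$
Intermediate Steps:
$\left(17456 - -2637\right) - A{\left(11 \right)} = \left(17456 - -2637\right) - 11 = \left(17456 + 2637\right) - 11 = 20093 - 11 = 20082$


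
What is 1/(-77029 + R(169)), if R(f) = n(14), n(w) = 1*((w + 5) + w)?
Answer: -1/76996 ≈ -1.2988e-5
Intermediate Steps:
n(w) = 5 + 2*w (n(w) = 1*((5 + w) + w) = 1*(5 + 2*w) = 5 + 2*w)
R(f) = 33 (R(f) = 5 + 2*14 = 5 + 28 = 33)
1/(-77029 + R(169)) = 1/(-77029 + 33) = 1/(-76996) = -1/76996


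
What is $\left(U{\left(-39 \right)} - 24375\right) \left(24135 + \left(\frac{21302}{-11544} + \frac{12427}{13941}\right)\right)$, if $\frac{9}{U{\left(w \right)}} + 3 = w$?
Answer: $- \frac{24545003685805647}{41723864} \approx -5.8827 \cdot 10^{8}$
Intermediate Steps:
$U{\left(w \right)} = \frac{9}{-3 + w}$
$\left(U{\left(-39 \right)} - 24375\right) \left(24135 + \left(\frac{21302}{-11544} + \frac{12427}{13941}\right)\right) = \left(\frac{9}{-3 - 39} - 24375\right) \left(24135 + \left(\frac{21302}{-11544} + \frac{12427}{13941}\right)\right) = \left(\frac{9}{-42} - 24375\right) \left(24135 + \left(21302 \left(- \frac{1}{11544}\right) + 12427 \cdot \frac{1}{13941}\right)\right) = \left(9 \left(- \frac{1}{42}\right) - 24375\right) \left(24135 + \left(- \frac{10651}{5772} + \frac{12427}{13941}\right)\right) = \left(- \frac{3}{14} - 24375\right) \left(24135 - \frac{25585649}{26822484}\right) = \left(- \frac{341253}{14}\right) \frac{647335065691}{26822484} = - \frac{24545003685805647}{41723864}$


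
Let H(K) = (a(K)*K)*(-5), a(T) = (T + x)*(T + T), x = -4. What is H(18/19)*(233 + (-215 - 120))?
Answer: -19167840/6859 ≈ -2794.6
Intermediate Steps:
a(T) = 2*T*(-4 + T) (a(T) = (T - 4)*(T + T) = (-4 + T)*(2*T) = 2*T*(-4 + T))
H(K) = -10*K²*(-4 + K) (H(K) = ((2*K*(-4 + K))*K)*(-5) = (2*K²*(-4 + K))*(-5) = -10*K²*(-4 + K))
H(18/19)*(233 + (-215 - 120)) = (10*(18/19)²*(4 - 18/19))*(233 + (-215 - 120)) = (10*(18*(1/19))²*(4 - 18/19))*(233 - 335) = (10*(18/19)²*(4 - 1*18/19))*(-102) = (10*(324/361)*(4 - 18/19))*(-102) = (10*(324/361)*(58/19))*(-102) = (187920/6859)*(-102) = -19167840/6859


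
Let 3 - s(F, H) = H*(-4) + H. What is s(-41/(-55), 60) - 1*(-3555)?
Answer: 3738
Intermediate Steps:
s(F, H) = 3 + 3*H (s(F, H) = 3 - (H*(-4) + H) = 3 - (-4*H + H) = 3 - (-3)*H = 3 + 3*H)
s(-41/(-55), 60) - 1*(-3555) = (3 + 3*60) - 1*(-3555) = (3 + 180) + 3555 = 183 + 3555 = 3738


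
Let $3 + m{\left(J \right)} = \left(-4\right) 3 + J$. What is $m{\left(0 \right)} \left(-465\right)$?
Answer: $6975$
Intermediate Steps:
$m{\left(J \right)} = -15 + J$ ($m{\left(J \right)} = -3 + \left(\left(-4\right) 3 + J\right) = -3 + \left(-12 + J\right) = -15 + J$)
$m{\left(0 \right)} \left(-465\right) = \left(-15 + 0\right) \left(-465\right) = \left(-15\right) \left(-465\right) = 6975$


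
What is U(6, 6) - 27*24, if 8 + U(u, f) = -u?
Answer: -662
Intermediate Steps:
U(u, f) = -8 - u
U(6, 6) - 27*24 = (-8 - 1*6) - 27*24 = (-8 - 6) - 648 = -14 - 648 = -662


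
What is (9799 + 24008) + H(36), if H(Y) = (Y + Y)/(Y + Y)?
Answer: 33808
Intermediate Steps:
H(Y) = 1 (H(Y) = (2*Y)/((2*Y)) = (2*Y)*(1/(2*Y)) = 1)
(9799 + 24008) + H(36) = (9799 + 24008) + 1 = 33807 + 1 = 33808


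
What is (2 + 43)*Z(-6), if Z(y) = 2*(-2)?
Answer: -180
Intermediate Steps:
Z(y) = -4
(2 + 43)*Z(-6) = (2 + 43)*(-4) = 45*(-4) = -180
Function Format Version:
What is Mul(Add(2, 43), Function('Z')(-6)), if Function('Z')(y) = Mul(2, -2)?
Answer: -180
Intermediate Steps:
Function('Z')(y) = -4
Mul(Add(2, 43), Function('Z')(-6)) = Mul(Add(2, 43), -4) = Mul(45, -4) = -180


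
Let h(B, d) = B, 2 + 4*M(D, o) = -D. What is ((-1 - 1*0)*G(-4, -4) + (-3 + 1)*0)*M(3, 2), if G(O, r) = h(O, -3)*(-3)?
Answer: 15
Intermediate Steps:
M(D, o) = -1/2 - D/4 (M(D, o) = -1/2 + (-D)/4 = -1/2 - D/4)
G(O, r) = -3*O (G(O, r) = O*(-3) = -3*O)
((-1 - 1*0)*G(-4, -4) + (-3 + 1)*0)*M(3, 2) = ((-1 - 1*0)*(-3*(-4)) + (-3 + 1)*0)*(-1/2 - 1/4*3) = ((-1 + 0)*12 - 2*0)*(-1/2 - 3/4) = (-1*12 + 0)*(-5/4) = (-12 + 0)*(-5/4) = -12*(-5/4) = 15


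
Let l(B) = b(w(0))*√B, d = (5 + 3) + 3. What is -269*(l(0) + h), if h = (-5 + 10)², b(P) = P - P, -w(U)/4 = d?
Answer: -6725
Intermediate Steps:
d = 11 (d = 8 + 3 = 11)
w(U) = -44 (w(U) = -4*11 = -44)
b(P) = 0
h = 25 (h = 5² = 25)
l(B) = 0 (l(B) = 0*√B = 0)
-269*(l(0) + h) = -269*(0 + 25) = -269*25 = -6725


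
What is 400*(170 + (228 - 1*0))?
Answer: 159200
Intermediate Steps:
400*(170 + (228 - 1*0)) = 400*(170 + (228 + 0)) = 400*(170 + 228) = 400*398 = 159200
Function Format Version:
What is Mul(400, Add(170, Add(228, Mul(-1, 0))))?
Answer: 159200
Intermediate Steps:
Mul(400, Add(170, Add(228, Mul(-1, 0)))) = Mul(400, Add(170, Add(228, 0))) = Mul(400, Add(170, 228)) = Mul(400, 398) = 159200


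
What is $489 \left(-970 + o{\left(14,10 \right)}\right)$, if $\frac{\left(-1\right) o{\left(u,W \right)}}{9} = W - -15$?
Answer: $-584355$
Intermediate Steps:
$o{\left(u,W \right)} = -135 - 9 W$ ($o{\left(u,W \right)} = - 9 \left(W - -15\right) = - 9 \left(W + 15\right) = - 9 \left(15 + W\right) = -135 - 9 W$)
$489 \left(-970 + o{\left(14,10 \right)}\right) = 489 \left(-970 - 225\right) = 489 \left(-1195\right) = -584355$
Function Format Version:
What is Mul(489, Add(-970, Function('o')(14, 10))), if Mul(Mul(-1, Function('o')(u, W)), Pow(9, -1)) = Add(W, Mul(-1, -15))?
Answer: -584355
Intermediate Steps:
Function('o')(u, W) = Add(-135, Mul(-9, W)) (Function('o')(u, W) = Mul(-9, Add(W, Mul(-1, -15))) = Mul(-9, Add(W, 15)) = Mul(-9, Add(15, W)) = Add(-135, Mul(-9, W)))
Mul(489, Add(-970, Function('o')(14, 10))) = Mul(489, Add(-970, Add(-135, Mul(-9, 10)))) = Mul(489, Add(-970, Add(-135, -90))) = Mul(489, Add(-970, -225)) = Mul(489, -1195) = -584355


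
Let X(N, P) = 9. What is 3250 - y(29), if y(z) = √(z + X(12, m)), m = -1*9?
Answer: 3250 - √38 ≈ 3243.8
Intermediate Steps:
m = -9
y(z) = √(9 + z) (y(z) = √(z + 9) = √(9 + z))
3250 - y(29) = 3250 - √(9 + 29) = 3250 - √38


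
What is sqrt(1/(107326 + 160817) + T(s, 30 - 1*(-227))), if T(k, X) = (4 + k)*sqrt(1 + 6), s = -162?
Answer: sqrt(268143 - 11360305614942*sqrt(7))/268143 ≈ 20.446*I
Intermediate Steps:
T(k, X) = sqrt(7)*(4 + k) (T(k, X) = (4 + k)*sqrt(7) = sqrt(7)*(4 + k))
sqrt(1/(107326 + 160817) + T(s, 30 - 1*(-227))) = sqrt(1/(107326 + 160817) + sqrt(7)*(4 - 162)) = sqrt(1/268143 + sqrt(7)*(-158)) = sqrt(1/268143 - 158*sqrt(7))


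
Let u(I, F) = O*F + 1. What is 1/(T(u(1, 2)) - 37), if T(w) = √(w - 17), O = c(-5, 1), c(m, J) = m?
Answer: -37/1395 - I*√26/1395 ≈ -0.026523 - 0.0036552*I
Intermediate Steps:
O = -5
u(I, F) = 1 - 5*F (u(I, F) = -5*F + 1 = 1 - 5*F)
T(w) = √(-17 + w)
1/(T(u(1, 2)) - 37) = 1/(√(-17 + (1 - 5*2)) - 37) = 1/(√(-17 + (1 - 10)) - 37) = 1/(√(-17 - 9) - 37) = 1/(√(-26) - 37) = 1/(I*√26 - 37) = 1/(-37 + I*√26)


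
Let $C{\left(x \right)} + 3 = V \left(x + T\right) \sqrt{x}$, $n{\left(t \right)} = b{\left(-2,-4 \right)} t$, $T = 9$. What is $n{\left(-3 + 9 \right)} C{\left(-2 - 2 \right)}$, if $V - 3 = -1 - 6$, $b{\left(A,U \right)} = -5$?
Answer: $90 + 1200 i \approx 90.0 + 1200.0 i$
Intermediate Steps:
$n{\left(t \right)} = - 5 t$
$V = -4$ ($V = 3 - 7 = -4$)
$C{\left(x \right)} = -3 + \sqrt{x} \left(-36 - 4 x\right)$ ($C{\left(x \right)} = -3 + - 4 \left(x + 9\right) \sqrt{x} = -3 + - 4 \left(9 + x\right) \sqrt{x} = -3 + \left(-36 - 4 x\right) \sqrt{x} = -3 + \sqrt{x} \left(-36 - 4 x\right)$)
$n{\left(-3 + 9 \right)} C{\left(-2 - 2 \right)} = - 5 \left(-3 + 9\right) \left(-3 - 36 \sqrt{-2 - 2} - 4 \left(-2 - 2\right)^{\frac{3}{2}}\right) = \left(-5\right) 6 \left(-3 - 36 \sqrt{-2 - 2} - 4 \left(-2 - 2\right)^{\frac{3}{2}}\right) = - 30 \left(-3 - 36 \sqrt{-4} - 4 \left(-4\right)^{\frac{3}{2}}\right) = - 30 \left(-3 - 36 \cdot 2 i - 4 \left(- 8 i\right)\right) = - 30 \left(-3 - 72 i + 32 i\right) = - 30 \left(-3 - 40 i\right) = 90 + 1200 i$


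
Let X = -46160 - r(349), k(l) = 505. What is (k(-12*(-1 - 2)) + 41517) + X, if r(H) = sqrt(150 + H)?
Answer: -4138 - sqrt(499) ≈ -4160.3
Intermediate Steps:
X = -46160 - sqrt(499) (X = -46160 - sqrt(150 + 349) = -46160 - sqrt(499) ≈ -46182.)
(k(-12*(-1 - 2)) + 41517) + X = (505 + 41517) + (-46160 - sqrt(499)) = 42022 + (-46160 - sqrt(499)) = -4138 - sqrt(499)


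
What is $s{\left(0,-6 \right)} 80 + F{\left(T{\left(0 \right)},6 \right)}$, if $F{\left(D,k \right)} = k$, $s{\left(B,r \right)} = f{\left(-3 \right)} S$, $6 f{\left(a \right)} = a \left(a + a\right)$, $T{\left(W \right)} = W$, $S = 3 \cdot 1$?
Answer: $726$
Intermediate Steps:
$S = 3$
$f{\left(a \right)} = \frac{a^{2}}{3}$ ($f{\left(a \right)} = \frac{a \left(a + a\right)}{6} = \frac{a 2 a}{6} = \frac{2 a^{2}}{6} = \frac{a^{2}}{3}$)
$s{\left(B,r \right)} = 9$ ($s{\left(B,r \right)} = \frac{\left(-3\right)^{2}}{3} \cdot 3 = \frac{1}{3} \cdot 9 \cdot 3 = 3 \cdot 3 = 9$)
$s{\left(0,-6 \right)} 80 + F{\left(T{\left(0 \right)},6 \right)} = 9 \cdot 80 + 6 = 720 + 6 = 726$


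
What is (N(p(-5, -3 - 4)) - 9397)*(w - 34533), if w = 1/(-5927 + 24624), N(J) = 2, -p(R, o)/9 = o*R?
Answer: 6066008582500/18697 ≈ 3.2444e+8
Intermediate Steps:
p(R, o) = -9*R*o (p(R, o) = -9*o*R = -9*R*o)
w = 1/18697 ≈ 5.3485e-5
(N(p(-5, -3 - 4)) - 9397)*(w - 34533) = (2 - 9397)*(1/18697 - 34533) = -9395*(-645663500/18697) = 6066008582500/18697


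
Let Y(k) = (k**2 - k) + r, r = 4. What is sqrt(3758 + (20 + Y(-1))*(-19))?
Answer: 8*sqrt(51) ≈ 57.131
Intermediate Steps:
Y(k) = 4 + k**2 - k (Y(k) = (k**2 - k) + 4 = 4 + k**2 - k)
sqrt(3758 + (20 + Y(-1))*(-19)) = sqrt(3758 + (20 + (4 + (-1)**2 - 1*(-1)))*(-19)) = sqrt(3758 + (20 + (4 + 1 + 1))*(-19)) = sqrt(3758 + (20 + 6)*(-19)) = sqrt(3758 + 26*(-19)) = sqrt(3758 - 494) = sqrt(3264) = 8*sqrt(51)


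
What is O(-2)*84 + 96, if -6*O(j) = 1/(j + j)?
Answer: 199/2 ≈ 99.500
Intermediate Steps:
O(j) = -1/(12*j) (O(j) = -1/(6*(j + j)) = -1/(2*j)/6 = -1/(12*j))
O(-2)*84 + 96 = -1/12/(-2)*84 + 96 = -1/12*(-1/2)*84 + 96 = (1/24)*84 + 96 = 7/2 + 96 = 199/2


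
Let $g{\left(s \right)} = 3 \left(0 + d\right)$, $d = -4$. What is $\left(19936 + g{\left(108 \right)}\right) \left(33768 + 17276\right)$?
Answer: $1017000656$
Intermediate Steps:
$g{\left(s \right)} = -12$ ($g{\left(s \right)} = 3 \left(0 - 4\right) = 3 \left(-4\right) = -12$)
$\left(19936 + g{\left(108 \right)}\right) \left(33768 + 17276\right) = \left(19936 - 12\right) \left(33768 + 17276\right) = 19924 \cdot 51044 = 1017000656$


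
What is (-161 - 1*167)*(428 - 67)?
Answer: -118408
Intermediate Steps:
(-161 - 1*167)*(428 - 67) = (-161 - 167)*361 = -328*361 = -118408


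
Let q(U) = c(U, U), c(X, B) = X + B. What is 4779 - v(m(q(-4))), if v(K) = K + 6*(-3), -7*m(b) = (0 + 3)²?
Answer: 33588/7 ≈ 4798.3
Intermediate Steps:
c(X, B) = B + X
q(U) = 2*U (q(U) = U + U = 2*U)
m(b) = -9/7 (m(b) = -(0 + 3)²/7 = -⅐*3² = -⅐*9 = -9/7)
v(K) = -18 + K (v(K) = K - 18 = -18 + K)
4779 - v(m(q(-4))) = 4779 - (-18 - 9/7) = 4779 - 1*(-135/7) = 4779 + 135/7 = 33588/7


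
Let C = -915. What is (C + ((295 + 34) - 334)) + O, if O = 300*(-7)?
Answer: -3020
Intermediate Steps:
O = -2100
(C + ((295 + 34) - 334)) + O = (-915 + ((295 + 34) - 334)) - 2100 = (-915 + (329 - 334)) - 2100 = (-915 - 5) - 2100 = -920 - 2100 = -3020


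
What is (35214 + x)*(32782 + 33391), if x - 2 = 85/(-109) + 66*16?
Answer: 261619124399/109 ≈ 2.4002e+9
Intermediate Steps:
x = 115237/109 (x = 2 + (85/(-109) + 66*16) = 2 + (85*(-1/109) + 1056) = 2 + (-85/109 + 1056) = 2 + 115019/109 = 115237/109 ≈ 1057.2)
(35214 + x)*(32782 + 33391) = (35214 + 115237/109)*(32782 + 33391) = (3953563/109)*66173 = 261619124399/109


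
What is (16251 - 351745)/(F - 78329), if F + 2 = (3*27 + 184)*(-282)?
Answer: 335494/153061 ≈ 2.1919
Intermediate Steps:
F = -74732 (F = -2 + (3*27 + 184)*(-282) = -2 + (81 + 184)*(-282) = -2 + 265*(-282) = -2 - 74730 = -74732)
(16251 - 351745)/(F - 78329) = (16251 - 351745)/(-74732 - 78329) = -335494/(-153061) = -335494*(-1/153061) = 335494/153061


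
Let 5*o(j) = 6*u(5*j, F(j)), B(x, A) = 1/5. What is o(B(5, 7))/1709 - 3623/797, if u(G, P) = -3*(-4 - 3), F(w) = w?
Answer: -30858113/6810365 ≈ -4.5311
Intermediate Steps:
B(x, A) = 1/5
u(G, P) = 21 (u(G, P) = -3*(-7) = 21)
o(j) = 126/5 (o(j) = (6*21)/5 = (1/5)*126 = 126/5)
o(B(5, 7))/1709 - 3623/797 = (126/5)/1709 - 3623/797 = (126/5)*(1/1709) - 3623*1/797 = 126/8545 - 3623/797 = -30858113/6810365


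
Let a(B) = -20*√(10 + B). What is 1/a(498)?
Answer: -√127/5080 ≈ -0.0022184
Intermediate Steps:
1/a(498) = 1/(-20*√(10 + 498)) = 1/(-40*√127) = -√127/5080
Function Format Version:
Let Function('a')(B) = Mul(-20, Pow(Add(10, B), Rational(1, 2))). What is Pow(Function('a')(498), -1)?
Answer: Mul(Rational(-1, 5080), Pow(127, Rational(1, 2))) ≈ -0.0022184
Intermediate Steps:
Pow(Function('a')(498), -1) = Pow(Mul(-20, Pow(Add(10, 498), Rational(1, 2))), -1) = Pow(Mul(-20, Pow(508, Rational(1, 2))), -1) = Pow(Mul(-20, Mul(2, Pow(127, Rational(1, 2)))), -1) = Pow(Mul(-40, Pow(127, Rational(1, 2))), -1) = Mul(Rational(-1, 5080), Pow(127, Rational(1, 2)))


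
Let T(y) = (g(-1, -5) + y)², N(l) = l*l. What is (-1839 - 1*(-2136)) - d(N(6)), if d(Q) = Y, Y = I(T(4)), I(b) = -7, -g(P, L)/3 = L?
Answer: 304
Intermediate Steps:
g(P, L) = -3*L
N(l) = l²
T(y) = (15 + y)² (T(y) = (-3*(-5) + y)² = (15 + y)²)
Y = -7
d(Q) = -7
(-1839 - 1*(-2136)) - d(N(6)) = (-1839 - 1*(-2136)) - 1*(-7) = (-1839 + 2136) + 7 = 297 + 7 = 304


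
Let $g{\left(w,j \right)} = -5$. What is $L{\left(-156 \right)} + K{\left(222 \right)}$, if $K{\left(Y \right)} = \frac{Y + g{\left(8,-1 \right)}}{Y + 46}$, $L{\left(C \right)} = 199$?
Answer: $\frac{53549}{268} \approx 199.81$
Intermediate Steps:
$K{\left(Y \right)} = \frac{-5 + Y}{46 + Y}$ ($K{\left(Y \right)} = \frac{Y - 5}{Y + 46} = \frac{-5 + Y}{46 + Y}$)
$L{\left(-156 \right)} + K{\left(222 \right)} = 199 + \frac{-5 + 222}{46 + 222} = 199 + \frac{1}{268} \cdot 217 = 199 + \frac{217}{268} = \frac{53549}{268}$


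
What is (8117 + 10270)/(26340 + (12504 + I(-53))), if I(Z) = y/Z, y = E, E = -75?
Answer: 324837/686269 ≈ 0.47334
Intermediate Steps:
y = -75
I(Z) = -75/Z
(8117 + 10270)/(26340 + (12504 + I(-53))) = (8117 + 10270)/(26340 + (12504 - 75/(-53))) = 18387/(26340 + (12504 - 75*(-1/53))) = 18387/(26340 + (12504 + 75/53)) = 18387/(26340 + 662787/53) = 18387/(2058807/53) = 18387*(53/2058807) = 324837/686269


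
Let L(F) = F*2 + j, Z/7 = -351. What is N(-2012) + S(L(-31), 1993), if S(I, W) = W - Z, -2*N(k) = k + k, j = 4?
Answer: 6462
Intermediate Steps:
Z = -2457 (Z = 7*(-351) = -2457)
N(k) = -k (N(k) = -(k + k)/2 = -k)
L(F) = 4 + 2*F (L(F) = F*2 + 4 = 2*F + 4 = 4 + 2*F)
S(I, W) = 2457 + W (S(I, W) = W - 1*(-2457) = W + 2457 = 2457 + W)
N(-2012) + S(L(-31), 1993) = -1*(-2012) + (2457 + 1993) = 2012 + 4450 = 6462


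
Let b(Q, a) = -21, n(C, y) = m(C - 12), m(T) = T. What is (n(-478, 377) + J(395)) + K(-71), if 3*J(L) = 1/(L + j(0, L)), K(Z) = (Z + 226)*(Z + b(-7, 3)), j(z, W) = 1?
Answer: -17522999/1188 ≈ -14750.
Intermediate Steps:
n(C, y) = -12 + C (n(C, y) = C - 12 = -12 + C)
K(Z) = (-21 + Z)*(226 + Z) (K(Z) = (Z + 226)*(Z - 21) = (226 + Z)*(-21 + Z) = (-21 + Z)*(226 + Z))
J(L) = 1/(3*(1 + L)) (J(L) = 1/(3*(L + 1)) = 1/(3*(1 + L)))
(n(-478, 377) + J(395)) + K(-71) = ((-12 - 478) + 1/(3*(1 + 395))) + (-4746 + (-71)² + 205*(-71)) = (-490 + (⅓)/396) + (-4746 + 5041 - 14555) = (-490 + (⅓)*(1/396)) - 14260 = (-490 + 1/1188) - 14260 = -582119/1188 - 14260 = -17522999/1188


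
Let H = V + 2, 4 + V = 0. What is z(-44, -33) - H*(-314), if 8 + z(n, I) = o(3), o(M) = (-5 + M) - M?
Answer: -641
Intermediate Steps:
o(M) = -5
z(n, I) = -13 (z(n, I) = -8 - 5 = -13)
V = -4 (V = -4 + 0 = -4)
H = -2 (H = -4 + 2 = -2)
z(-44, -33) - H*(-314) = -13 - (-2)*(-314) = -13 - 1*628 = -13 - 628 = -641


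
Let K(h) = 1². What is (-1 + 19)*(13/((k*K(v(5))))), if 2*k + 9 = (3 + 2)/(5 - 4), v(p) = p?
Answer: -117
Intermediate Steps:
k = -2 (k = -9/2 + ((3 + 2)/(5 - 4))/2 = -9/2 + (5/1)/2 = -9/2 + (5*1)/2 = -9/2 + (½)*5 = -9/2 + 5/2 = -2)
K(h) = 1
(-1 + 19)*(13/((k*K(v(5))))) = (-1 + 19)*(13/((-2*1))) = 18*(13/(-2)) = 18*(13*(-½)) = 18*(-13/2) = -117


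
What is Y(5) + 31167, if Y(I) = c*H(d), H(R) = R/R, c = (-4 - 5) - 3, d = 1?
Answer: 31155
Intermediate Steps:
c = -12 (c = -9 - 3 = -12)
H(R) = 1
Y(I) = -12 (Y(I) = -12*1 = -12)
Y(5) + 31167 = -12 + 31167 = 31155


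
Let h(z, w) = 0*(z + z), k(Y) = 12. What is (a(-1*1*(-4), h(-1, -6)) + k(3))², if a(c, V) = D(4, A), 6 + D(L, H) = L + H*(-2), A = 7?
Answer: 16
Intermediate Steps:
h(z, w) = 0 (h(z, w) = 0*(2*z) = 0)
D(L, H) = -6 + L - 2*H (D(L, H) = -6 + (L + H*(-2)) = -6 + (L - 2*H) = -6 + L - 2*H)
a(c, V) = -16 (a(c, V) = -6 + 4 - 2*7 = -6 + 4 - 14 = -16)
(a(-1*1*(-4), h(-1, -6)) + k(3))² = (-16 + 12)² = (-4)² = 16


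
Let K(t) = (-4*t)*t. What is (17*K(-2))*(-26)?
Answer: 7072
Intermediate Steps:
K(t) = -4*t²
(17*K(-2))*(-26) = (17*(-4*(-2)²))*(-26) = (17*(-4*4))*(-26) = (17*(-16))*(-26) = -272*(-26) = 7072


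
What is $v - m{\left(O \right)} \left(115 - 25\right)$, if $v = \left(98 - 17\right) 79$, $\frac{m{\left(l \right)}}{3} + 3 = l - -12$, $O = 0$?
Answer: $3969$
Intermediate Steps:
$m{\left(l \right)} = 27 + 3 l$ ($m{\left(l \right)} = -9 + 3 \left(l - -12\right) = -9 + 3 \left(l + 12\right) = -9 + 3 \left(12 + l\right) = -9 + \left(36 + 3 l\right) = 27 + 3 l$)
$v = 6399$ ($v = 81 \cdot 79 = 6399$)
$v - m{\left(O \right)} \left(115 - 25\right) = 6399 - \left(27 + 3 \cdot 0\right) \left(115 - 25\right) = 6399 - \left(27 + 0\right) 90 = 6399 - 27 \cdot 90 = 6399 - 2430 = 3969$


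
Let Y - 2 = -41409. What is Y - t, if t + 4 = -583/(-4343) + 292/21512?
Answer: -967038997975/23356654 ≈ -41403.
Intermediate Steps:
Y = -41407 (Y = 2 - 41409 = -41407)
t = -89974203/23356654 (t = -4 + (-583/(-4343) + 292/21512) = -4 + (-583*(-1/4343) + 292*(1/21512)) = -4 + (583/4343 + 73/5378) = -4 + 3452413/23356654 = -89974203/23356654 ≈ -3.8522)
Y - t = -41407 - 1*(-89974203/23356654) = -41407 + 89974203/23356654 = -967038997975/23356654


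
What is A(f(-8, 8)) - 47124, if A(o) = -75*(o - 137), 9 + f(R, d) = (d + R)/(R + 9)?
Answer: -36174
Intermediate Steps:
f(R, d) = -9 + (R + d)/(9 + R) (f(R, d) = -9 + (d + R)/(R + 9) = -9 + (R + d)/(9 + R))
A(o) = 10275 - 75*o (A(o) = -75*(-137 + o) = 10275 - 75*o)
A(f(-8, 8)) - 47124 = (10275 - 75*(-81 + 8 - 8*(-8))/(9 - 8)) - 47124 = (10275 - 75*(-81 + 8 + 64)/1) - 47124 = (10275 - 75*(-9)) - 47124 = (10275 + 675) - 47124 = 10950 - 47124 = -36174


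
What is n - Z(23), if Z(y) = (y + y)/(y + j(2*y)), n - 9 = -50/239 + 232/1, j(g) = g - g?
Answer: 57071/239 ≈ 238.79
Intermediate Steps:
j(g) = 0
n = 57549/239 (n = 9 + (-50/239 + 232/1) = 9 + (-50*1/239 + 232*1) = 9 + (-50/239 + 232) = 9 + 55398/239 = 57549/239 ≈ 240.79)
Z(y) = 2 (Z(y) = (y + y)/(y + 0) = (2*y)/y = 2)
n - Z(23) = 57549/239 - 1*2 = 57549/239 - 2 = 57071/239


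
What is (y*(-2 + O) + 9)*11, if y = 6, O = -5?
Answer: -363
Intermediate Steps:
(y*(-2 + O) + 9)*11 = (6*(-2 - 5) + 9)*11 = (6*(-7) + 9)*11 = (-42 + 9)*11 = -33*11 = -363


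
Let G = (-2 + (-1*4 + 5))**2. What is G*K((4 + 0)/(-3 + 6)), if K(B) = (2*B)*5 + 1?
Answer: 43/3 ≈ 14.333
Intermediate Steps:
K(B) = 1 + 10*B (K(B) = 10*B + 1 = 1 + 10*B)
G = 1 (G = (-2 + (-4 + 5))**2 = (-2 + 1)**2 = (-1)**2 = 1)
G*K((4 + 0)/(-3 + 6)) = 1*(1 + 10*((4 + 0)/(-3 + 6))) = 1*(1 + 10*(4/3)) = 1*(1 + 40/3) = 1*(43/3) = 43/3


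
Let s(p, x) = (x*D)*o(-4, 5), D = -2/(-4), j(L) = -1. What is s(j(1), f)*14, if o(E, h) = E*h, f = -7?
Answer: 980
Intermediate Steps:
D = ½ (D = -2*(-¼) = ½ ≈ 0.50000)
s(p, x) = -10*x (s(p, x) = (x*(½))*(-4*5) = (x/2)*(-20) = -10*x)
s(j(1), f)*14 = -10*(-7)*14 = 70*14 = 980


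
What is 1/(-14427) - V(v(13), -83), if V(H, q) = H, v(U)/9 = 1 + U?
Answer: -1817803/14427 ≈ -126.00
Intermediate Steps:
v(U) = 9 + 9*U (v(U) = 9*(1 + U) = 9 + 9*U)
1/(-14427) - V(v(13), -83) = 1/(-14427) - (9 + 9*13) = -1/14427 - (9 + 117) = -1/14427 - 1*126 = -1/14427 - 126 = -1817803/14427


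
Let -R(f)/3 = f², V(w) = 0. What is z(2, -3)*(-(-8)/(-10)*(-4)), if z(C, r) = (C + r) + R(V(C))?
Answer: -16/5 ≈ -3.2000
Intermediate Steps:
R(f) = -3*f²
z(C, r) = C + r (z(C, r) = (C + r) - 3*0² = (C + r) - 3*0 = (C + r) + 0 = C + r)
z(2, -3)*(-(-8)/(-10)*(-4)) = (2 - 3)*(-(-8)/(-10)*(-4)) = -(-(-8)*(-1)/10)*(-4) = -(-2*⅖)*(-4) = -(-4)*(-4)/5 = -1*16/5 = -16/5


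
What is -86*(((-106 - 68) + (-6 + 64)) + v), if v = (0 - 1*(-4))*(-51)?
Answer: 27520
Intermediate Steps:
v = -204 (v = (0 + 4)*(-51) = 4*(-51) = -204)
-86*(((-106 - 68) + (-6 + 64)) + v) = -86*(((-106 - 68) + (-6 + 64)) - 204) = -86*((-174 + 58) - 204) = -86*(-116 - 204) = -86*(-320) = 27520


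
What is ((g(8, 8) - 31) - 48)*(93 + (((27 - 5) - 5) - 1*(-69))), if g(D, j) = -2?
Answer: -14499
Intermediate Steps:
((g(8, 8) - 31) - 48)*(93 + (((27 - 5) - 5) - 1*(-69))) = ((-2 - 31) - 48)*(93 + (((27 - 5) - 5) - 1*(-69))) = (-33 - 48)*(93 + ((22 - 5) + 69)) = -81*(93 + (17 + 69)) = -81*(93 + 86) = -81*179 = -14499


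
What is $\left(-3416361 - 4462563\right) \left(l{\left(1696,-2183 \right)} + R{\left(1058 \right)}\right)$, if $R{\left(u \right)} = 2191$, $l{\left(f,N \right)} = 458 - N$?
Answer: $-38070960768$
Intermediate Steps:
$\left(-3416361 - 4462563\right) \left(l{\left(1696,-2183 \right)} + R{\left(1058 \right)}\right) = \left(-3416361 - 4462563\right) \left(\left(458 - -2183\right) + 2191\right) = - 7878924 \left(\left(458 + 2183\right) + 2191\right) = - 7878924 \left(2641 + 2191\right) = \left(-7878924\right) 4832 = -38070960768$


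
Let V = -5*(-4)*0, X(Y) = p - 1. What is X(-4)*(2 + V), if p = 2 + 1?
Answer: 4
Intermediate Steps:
p = 3
X(Y) = 2 (X(Y) = 3 - 1 = 2)
V = 0 (V = 20*0 = 0)
X(-4)*(2 + V) = 2*(2 + 0) = 2*2 = 4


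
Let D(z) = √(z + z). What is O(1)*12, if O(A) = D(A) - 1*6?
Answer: -72 + 12*√2 ≈ -55.029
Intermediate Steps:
D(z) = √2*√z (D(z) = √(2*z) = √2*√z)
O(A) = -6 + √2*√A (O(A) = √2*√A - 1*6 = √2*√A - 6 = -6 + √2*√A)
O(1)*12 = (-6 + √2*√1)*12 = (-6 + √2*1)*12 = (-6 + √2)*12 = -72 + 12*√2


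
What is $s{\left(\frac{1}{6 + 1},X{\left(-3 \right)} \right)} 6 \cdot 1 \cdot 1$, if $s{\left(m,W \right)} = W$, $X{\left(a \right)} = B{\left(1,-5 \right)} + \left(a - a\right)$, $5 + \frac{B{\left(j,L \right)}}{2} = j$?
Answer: $-48$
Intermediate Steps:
$B{\left(j,L \right)} = -10 + 2 j$
$X{\left(a \right)} = -8$ ($X{\left(a \right)} = \left(-10 + 2 \cdot 1\right) + \left(a - a\right) = \left(-10 + 2\right) + 0 = -8 + 0 = -8$)
$s{\left(\frac{1}{6 + 1},X{\left(-3 \right)} \right)} 6 \cdot 1 \cdot 1 = \left(-8\right) 6 \cdot 1 \cdot 1 = \left(-48\right) 1 = -48$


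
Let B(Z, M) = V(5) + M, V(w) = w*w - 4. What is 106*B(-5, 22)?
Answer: 4558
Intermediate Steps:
V(w) = -4 + w² (V(w) = w² - 4 = -4 + w²)
B(Z, M) = 21 + M (B(Z, M) = (-4 + 5²) + M = (-4 + 25) + M = 21 + M)
106*B(-5, 22) = 106*(21 + 22) = 106*43 = 4558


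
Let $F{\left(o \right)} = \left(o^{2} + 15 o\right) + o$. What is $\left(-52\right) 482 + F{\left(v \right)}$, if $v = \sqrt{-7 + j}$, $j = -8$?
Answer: $-25079 + 16 i \sqrt{15} \approx -25079.0 + 61.968 i$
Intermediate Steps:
$v = i \sqrt{15}$ ($v = \sqrt{-7 - 8} = \sqrt{-15} = i \sqrt{15} \approx 3.873 i$)
$F{\left(o \right)} = o^{2} + 16 o$
$\left(-52\right) 482 + F{\left(v \right)} = \left(-52\right) 482 + i \sqrt{15} \left(16 + i \sqrt{15}\right) = -25064 + i \sqrt{15} \left(16 + i \sqrt{15}\right)$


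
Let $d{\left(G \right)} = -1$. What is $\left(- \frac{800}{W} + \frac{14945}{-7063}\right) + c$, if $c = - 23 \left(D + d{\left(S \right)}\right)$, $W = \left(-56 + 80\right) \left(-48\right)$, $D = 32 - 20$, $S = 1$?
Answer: $- \frac{9241607}{36324} \approx -254.42$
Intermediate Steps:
$D = 12$
$W = -1152$ ($W = 24 \left(-48\right) = -1152$)
$c = -253$ ($c = - 23 \left(12 - 1\right) = \left(-23\right) 11 = -253$)
$\left(- \frac{800}{W} + \frac{14945}{-7063}\right) + c = \left(- \frac{800}{-1152} + \frac{14945}{-7063}\right) - 253 = \left(\left(-800\right) \left(- \frac{1}{1152}\right) + 14945 \left(- \frac{1}{7063}\right)\right) - 253 = \left(\frac{25}{36} - \frac{2135}{1009}\right) - 253 = - \frac{51635}{36324} - 253 = - \frac{9241607}{36324}$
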